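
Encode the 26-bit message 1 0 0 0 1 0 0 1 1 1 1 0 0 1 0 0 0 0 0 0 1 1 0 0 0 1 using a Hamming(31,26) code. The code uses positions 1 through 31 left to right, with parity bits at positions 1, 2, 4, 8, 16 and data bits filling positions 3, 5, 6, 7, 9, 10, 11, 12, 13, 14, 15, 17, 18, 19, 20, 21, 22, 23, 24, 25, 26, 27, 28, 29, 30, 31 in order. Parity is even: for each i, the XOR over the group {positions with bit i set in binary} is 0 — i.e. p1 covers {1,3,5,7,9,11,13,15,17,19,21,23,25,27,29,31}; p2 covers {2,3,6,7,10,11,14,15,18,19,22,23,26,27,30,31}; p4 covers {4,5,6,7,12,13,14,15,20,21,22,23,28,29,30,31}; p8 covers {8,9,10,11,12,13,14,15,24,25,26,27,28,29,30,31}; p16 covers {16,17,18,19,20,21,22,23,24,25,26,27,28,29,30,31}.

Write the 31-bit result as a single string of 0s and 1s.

Place data at non-parity positions: p1 p2 1 p4 0 0 0 p8 1 0 0 1 1 1 1 p16 0 0 1 0 0 0 0 0 0 1 1 0 0 0 1
p1 (pos 1,3,5,7,9,11,13,15,17,19,21,23,25,27,29,31): XOR of data positions = 1⊕0⊕0⊕1⊕0⊕1⊕1⊕0⊕1⊕0⊕0⊕0⊕1⊕0⊕1 = 1
p2 (pos 2,3,6,7,10,11,14,15,18,19,22,23,26,27,30,31): XOR of data positions = 1⊕0⊕0⊕0⊕0⊕1⊕1⊕0⊕1⊕0⊕0⊕1⊕1⊕0⊕1 = 1
p4 (pos 4,5,6,7,12,13,14,15,20,21,22,23,28,29,30,31): XOR of data positions = 0⊕0⊕0⊕1⊕1⊕1⊕1⊕0⊕0⊕0⊕0⊕0⊕0⊕0⊕1 = 1
p8 (pos 8,9,10,11,12,13,14,15,24,25,26,27,28,29,30,31): XOR of data positions = 1⊕0⊕0⊕1⊕1⊕1⊕1⊕0⊕0⊕1⊕1⊕0⊕0⊕0⊕1 = 0
p16 (pos 16,17,18,19,20,21,22,23,24,25,26,27,28,29,30,31): XOR of data positions = 0⊕0⊕1⊕0⊕0⊕0⊕0⊕0⊕0⊕1⊕1⊕0⊕0⊕0⊕1 = 0
Codeword: 1111000010011110001000000110001

1111000010011110001000000110001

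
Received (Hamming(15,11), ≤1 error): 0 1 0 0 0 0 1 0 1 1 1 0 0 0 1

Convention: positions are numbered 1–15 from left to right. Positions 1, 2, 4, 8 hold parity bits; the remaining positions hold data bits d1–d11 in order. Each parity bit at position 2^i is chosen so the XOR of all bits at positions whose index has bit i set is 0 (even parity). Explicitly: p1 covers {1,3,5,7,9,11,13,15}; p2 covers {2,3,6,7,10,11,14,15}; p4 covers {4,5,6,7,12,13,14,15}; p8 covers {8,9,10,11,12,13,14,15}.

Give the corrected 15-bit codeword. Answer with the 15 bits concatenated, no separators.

s1 (pos 1,3,5,7,9,11,13,15): 0⊕0⊕0⊕1⊕1⊕1⊕0⊕1 = 0
s2 (pos 2,3,6,7,10,11,14,15): 1⊕0⊕0⊕1⊕1⊕1⊕0⊕1 = 1
s4 (pos 4,5,6,7,12,13,14,15): 0⊕0⊕0⊕1⊕0⊕0⊕0⊕1 = 0
s8 (pos 8,9,10,11,12,13,14,15): 0⊕1⊕1⊕1⊕0⊕0⊕0⊕1 = 0
Syndrome s8…s1 = 0010 → error at position 2.
Flip position 2: 010000101110001 → 000000101110001

000000101110001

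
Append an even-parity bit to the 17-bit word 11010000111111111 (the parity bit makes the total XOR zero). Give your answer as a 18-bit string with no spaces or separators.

XOR of the 17 data bits: 1⊕1⊕0⊕1⊕0⊕0⊕0⊕0⊕1⊕1⊕1⊕1⊕1⊕1⊕1⊕1⊕1 = 0
Parity bit = 0 (so all 18 bits XOR to 0).

110100001111111110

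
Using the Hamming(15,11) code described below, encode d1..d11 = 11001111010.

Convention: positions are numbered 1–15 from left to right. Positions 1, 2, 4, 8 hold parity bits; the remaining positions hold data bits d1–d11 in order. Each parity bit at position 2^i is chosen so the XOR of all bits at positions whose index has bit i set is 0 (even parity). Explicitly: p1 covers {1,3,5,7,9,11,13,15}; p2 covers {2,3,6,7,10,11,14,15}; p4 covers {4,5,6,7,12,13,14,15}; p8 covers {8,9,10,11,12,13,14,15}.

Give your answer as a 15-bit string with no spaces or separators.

Place data at non-parity positions: p1 p2 1 p4 1 0 0 p8 1 1 1 1 0 1 0
p1 (pos 1,3,5,7,9,11,13,15): XOR of data positions = 1⊕1⊕0⊕1⊕1⊕0⊕0 = 0
p2 (pos 2,3,6,7,10,11,14,15): XOR of data positions = 1⊕0⊕0⊕1⊕1⊕1⊕0 = 0
p4 (pos 4,5,6,7,12,13,14,15): XOR of data positions = 1⊕0⊕0⊕1⊕0⊕1⊕0 = 1
p8 (pos 8,9,10,11,12,13,14,15): XOR of data positions = 1⊕1⊕1⊕1⊕0⊕1⊕0 = 1
Codeword: 001110011111010

001110011111010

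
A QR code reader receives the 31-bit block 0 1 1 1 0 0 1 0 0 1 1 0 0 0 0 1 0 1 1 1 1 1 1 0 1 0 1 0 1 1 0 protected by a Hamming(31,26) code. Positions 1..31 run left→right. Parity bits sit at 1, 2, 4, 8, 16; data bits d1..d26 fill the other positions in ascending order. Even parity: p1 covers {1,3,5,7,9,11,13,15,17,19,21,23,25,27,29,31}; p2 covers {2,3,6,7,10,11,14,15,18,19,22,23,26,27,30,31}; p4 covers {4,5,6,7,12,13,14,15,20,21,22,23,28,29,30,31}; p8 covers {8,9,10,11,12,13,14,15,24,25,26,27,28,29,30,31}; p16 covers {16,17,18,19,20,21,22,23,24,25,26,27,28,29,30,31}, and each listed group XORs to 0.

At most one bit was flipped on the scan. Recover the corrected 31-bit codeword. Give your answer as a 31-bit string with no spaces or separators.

0111001001100001010111101010110

s1 (pos 1,3,5,7,9,11,13,15,17,19,21,23,25,27,29,31): 0⊕1⊕0⊕1⊕0⊕1⊕0⊕0⊕0⊕1⊕1⊕1⊕1⊕1⊕1⊕0 = 1
s2 (pos 2,3,6,7,10,11,14,15,18,19,22,23,26,27,30,31): 1⊕1⊕0⊕1⊕1⊕1⊕0⊕0⊕1⊕1⊕1⊕1⊕0⊕1⊕1⊕0 = 1
s4 (pos 4,5,6,7,12,13,14,15,20,21,22,23,28,29,30,31): 1⊕0⊕0⊕1⊕0⊕0⊕0⊕0⊕1⊕1⊕1⊕1⊕0⊕1⊕1⊕0 = 0
s8 (pos 8,9,10,11,12,13,14,15,24,25,26,27,28,29,30,31): 0⊕0⊕1⊕1⊕0⊕0⊕0⊕0⊕0⊕1⊕0⊕1⊕0⊕1⊕1⊕0 = 0
s16 (pos 16,17,18,19,20,21,22,23,24,25,26,27,28,29,30,31): 1⊕0⊕1⊕1⊕1⊕1⊕1⊕1⊕0⊕1⊕0⊕1⊕0⊕1⊕1⊕0 = 1
Syndrome s16…s1 = 10011 → error at position 19.
Flip position 19: 0111001001100001011111101010110 → 0111001001100001010111101010110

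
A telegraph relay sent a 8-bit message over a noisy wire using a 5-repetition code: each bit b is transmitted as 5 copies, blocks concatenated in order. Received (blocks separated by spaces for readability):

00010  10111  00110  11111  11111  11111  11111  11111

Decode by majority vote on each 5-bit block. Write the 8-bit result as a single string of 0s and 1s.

Block 1 (00010): 1 one → 0
Block 2 (10111): 4 ones → 1
Block 3 (00110): 2 ones → 0
Block 4 (11111): 5 ones → 1
Block 5 (11111): 5 ones → 1
Block 6 (11111): 5 ones → 1
Block 7 (11111): 5 ones → 1
Block 8 (11111): 5 ones → 1

01011111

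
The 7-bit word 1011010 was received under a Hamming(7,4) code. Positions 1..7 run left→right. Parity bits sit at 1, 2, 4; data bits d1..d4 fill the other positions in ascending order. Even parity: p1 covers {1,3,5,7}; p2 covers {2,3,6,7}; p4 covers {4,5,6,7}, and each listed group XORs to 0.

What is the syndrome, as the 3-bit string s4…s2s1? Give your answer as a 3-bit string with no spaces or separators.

000

s1 (pos 1,3,5,7): 1⊕1⊕0⊕0 = 0
s2 (pos 2,3,6,7): 0⊕1⊕1⊕0 = 0
s4 (pos 4,5,6,7): 1⊕0⊕1⊕0 = 0
Syndrome s4…s1 = 000 → no error.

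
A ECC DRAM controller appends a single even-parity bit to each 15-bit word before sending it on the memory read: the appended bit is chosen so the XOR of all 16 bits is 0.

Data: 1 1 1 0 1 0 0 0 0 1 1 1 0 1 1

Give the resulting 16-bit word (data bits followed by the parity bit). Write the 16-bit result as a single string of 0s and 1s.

1110100001110111

XOR of the 15 data bits: 1⊕1⊕1⊕0⊕1⊕0⊕0⊕0⊕0⊕1⊕1⊕1⊕0⊕1⊕1 = 1
Parity bit = 1 (so all 16 bits XOR to 0).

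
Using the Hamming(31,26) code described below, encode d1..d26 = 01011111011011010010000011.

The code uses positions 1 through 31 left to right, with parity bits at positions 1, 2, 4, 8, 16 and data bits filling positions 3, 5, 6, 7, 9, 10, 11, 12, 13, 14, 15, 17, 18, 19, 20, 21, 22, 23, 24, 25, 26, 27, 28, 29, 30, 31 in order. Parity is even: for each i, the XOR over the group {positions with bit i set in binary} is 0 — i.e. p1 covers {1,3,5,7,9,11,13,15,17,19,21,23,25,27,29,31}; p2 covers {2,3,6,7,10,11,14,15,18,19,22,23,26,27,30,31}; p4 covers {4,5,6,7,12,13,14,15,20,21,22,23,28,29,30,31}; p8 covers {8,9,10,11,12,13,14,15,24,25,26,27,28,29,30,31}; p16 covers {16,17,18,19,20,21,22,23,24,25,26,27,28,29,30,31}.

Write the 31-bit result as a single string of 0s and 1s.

0100101111110110011010010000011

Place data at non-parity positions: p1 p2 0 p4 1 0 1 p8 1 1 1 1 0 1 1 p16 0 1 1 0 1 0 0 1 0 0 0 0 0 1 1
p1 (pos 1,3,5,7,9,11,13,15,17,19,21,23,25,27,29,31): XOR of data positions = 0⊕1⊕1⊕1⊕1⊕0⊕1⊕0⊕1⊕1⊕0⊕0⊕0⊕0⊕1 = 0
p2 (pos 2,3,6,7,10,11,14,15,18,19,22,23,26,27,30,31): XOR of data positions = 0⊕0⊕1⊕1⊕1⊕1⊕1⊕1⊕1⊕0⊕0⊕0⊕0⊕1⊕1 = 1
p4 (pos 4,5,6,7,12,13,14,15,20,21,22,23,28,29,30,31): XOR of data positions = 1⊕0⊕1⊕1⊕0⊕1⊕1⊕0⊕1⊕0⊕0⊕0⊕0⊕1⊕1 = 0
p8 (pos 8,9,10,11,12,13,14,15,24,25,26,27,28,29,30,31): XOR of data positions = 1⊕1⊕1⊕1⊕0⊕1⊕1⊕1⊕0⊕0⊕0⊕0⊕0⊕1⊕1 = 1
p16 (pos 16,17,18,19,20,21,22,23,24,25,26,27,28,29,30,31): XOR of data positions = 0⊕1⊕1⊕0⊕1⊕0⊕0⊕1⊕0⊕0⊕0⊕0⊕0⊕1⊕1 = 0
Codeword: 0100101111110110011010010000011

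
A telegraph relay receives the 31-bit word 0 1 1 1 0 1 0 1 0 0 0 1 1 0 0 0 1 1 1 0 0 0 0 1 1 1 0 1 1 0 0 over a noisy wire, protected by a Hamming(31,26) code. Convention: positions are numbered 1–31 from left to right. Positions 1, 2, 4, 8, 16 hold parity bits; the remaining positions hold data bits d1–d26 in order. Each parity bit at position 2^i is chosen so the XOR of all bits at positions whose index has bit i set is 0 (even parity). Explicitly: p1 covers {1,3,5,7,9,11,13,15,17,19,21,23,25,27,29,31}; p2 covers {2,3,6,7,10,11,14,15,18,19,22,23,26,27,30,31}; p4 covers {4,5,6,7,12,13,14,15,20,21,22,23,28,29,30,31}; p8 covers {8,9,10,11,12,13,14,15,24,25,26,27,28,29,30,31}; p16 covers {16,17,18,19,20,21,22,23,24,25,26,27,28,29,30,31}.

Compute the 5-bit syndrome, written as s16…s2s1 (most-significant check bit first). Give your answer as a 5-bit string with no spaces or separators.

s1 (pos 1,3,5,7,9,11,13,15,17,19,21,23,25,27,29,31): 0⊕1⊕0⊕0⊕0⊕0⊕1⊕0⊕1⊕1⊕0⊕0⊕1⊕0⊕1⊕0 = 0
s2 (pos 2,3,6,7,10,11,14,15,18,19,22,23,26,27,30,31): 1⊕1⊕1⊕0⊕0⊕0⊕0⊕0⊕1⊕1⊕0⊕0⊕1⊕0⊕0⊕0 = 0
s4 (pos 4,5,6,7,12,13,14,15,20,21,22,23,28,29,30,31): 1⊕0⊕1⊕0⊕1⊕1⊕0⊕0⊕0⊕0⊕0⊕0⊕1⊕1⊕0⊕0 = 0
s8 (pos 8,9,10,11,12,13,14,15,24,25,26,27,28,29,30,31): 1⊕0⊕0⊕0⊕1⊕1⊕0⊕0⊕1⊕1⊕1⊕0⊕1⊕1⊕0⊕0 = 0
s16 (pos 16,17,18,19,20,21,22,23,24,25,26,27,28,29,30,31): 0⊕1⊕1⊕1⊕0⊕0⊕0⊕0⊕1⊕1⊕1⊕0⊕1⊕1⊕0⊕0 = 0
Syndrome s16…s1 = 00000 → no error.

00000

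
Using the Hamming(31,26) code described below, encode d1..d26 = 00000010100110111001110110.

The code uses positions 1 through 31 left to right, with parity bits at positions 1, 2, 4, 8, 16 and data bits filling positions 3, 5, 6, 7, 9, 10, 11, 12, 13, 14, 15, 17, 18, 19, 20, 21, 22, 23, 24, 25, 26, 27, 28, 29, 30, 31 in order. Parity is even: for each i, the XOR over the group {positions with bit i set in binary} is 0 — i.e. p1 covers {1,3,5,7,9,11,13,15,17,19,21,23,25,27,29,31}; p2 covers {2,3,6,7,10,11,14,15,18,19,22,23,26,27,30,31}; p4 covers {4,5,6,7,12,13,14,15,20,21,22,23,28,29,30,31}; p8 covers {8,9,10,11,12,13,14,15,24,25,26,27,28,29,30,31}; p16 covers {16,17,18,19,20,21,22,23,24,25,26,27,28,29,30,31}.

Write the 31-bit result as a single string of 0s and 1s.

Place data at non-parity positions: p1 p2 0 p4 0 0 0 p8 0 0 1 0 1 0 0 p16 1 1 0 1 1 1 0 0 1 1 1 0 1 1 0
p1 (pos 1,3,5,7,9,11,13,15,17,19,21,23,25,27,29,31): XOR of data positions = 0⊕0⊕0⊕0⊕1⊕1⊕0⊕1⊕0⊕1⊕0⊕1⊕1⊕1⊕0 = 1
p2 (pos 2,3,6,7,10,11,14,15,18,19,22,23,26,27,30,31): XOR of data positions = 0⊕0⊕0⊕0⊕1⊕0⊕0⊕1⊕0⊕1⊕0⊕1⊕1⊕1⊕0 = 0
p4 (pos 4,5,6,7,12,13,14,15,20,21,22,23,28,29,30,31): XOR of data positions = 0⊕0⊕0⊕0⊕1⊕0⊕0⊕1⊕1⊕1⊕0⊕0⊕1⊕1⊕0 = 0
p8 (pos 8,9,10,11,12,13,14,15,24,25,26,27,28,29,30,31): XOR of data positions = 0⊕0⊕1⊕0⊕1⊕0⊕0⊕0⊕1⊕1⊕1⊕0⊕1⊕1⊕0 = 1
p16 (pos 16,17,18,19,20,21,22,23,24,25,26,27,28,29,30,31): XOR of data positions = 1⊕1⊕0⊕1⊕1⊕1⊕0⊕0⊕1⊕1⊕1⊕0⊕1⊕1⊕0 = 0
Codeword: 1000000100101000110111001110110

1000000100101000110111001110110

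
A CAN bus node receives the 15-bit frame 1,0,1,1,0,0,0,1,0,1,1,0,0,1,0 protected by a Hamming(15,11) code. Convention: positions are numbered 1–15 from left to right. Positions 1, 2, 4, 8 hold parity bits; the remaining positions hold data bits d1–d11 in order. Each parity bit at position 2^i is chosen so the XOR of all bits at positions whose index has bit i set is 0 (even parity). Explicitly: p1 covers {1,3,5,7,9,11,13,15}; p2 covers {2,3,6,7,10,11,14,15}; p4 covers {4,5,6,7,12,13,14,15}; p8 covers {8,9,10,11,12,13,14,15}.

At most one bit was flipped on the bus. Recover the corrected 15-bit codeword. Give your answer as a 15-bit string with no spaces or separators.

001100010110010

s1 (pos 1,3,5,7,9,11,13,15): 1⊕1⊕0⊕0⊕0⊕1⊕0⊕0 = 1
s2 (pos 2,3,6,7,10,11,14,15): 0⊕1⊕0⊕0⊕1⊕1⊕1⊕0 = 0
s4 (pos 4,5,6,7,12,13,14,15): 1⊕0⊕0⊕0⊕0⊕0⊕1⊕0 = 0
s8 (pos 8,9,10,11,12,13,14,15): 1⊕0⊕1⊕1⊕0⊕0⊕1⊕0 = 0
Syndrome s8…s1 = 0001 → error at position 1.
Flip position 1: 101100010110010 → 001100010110010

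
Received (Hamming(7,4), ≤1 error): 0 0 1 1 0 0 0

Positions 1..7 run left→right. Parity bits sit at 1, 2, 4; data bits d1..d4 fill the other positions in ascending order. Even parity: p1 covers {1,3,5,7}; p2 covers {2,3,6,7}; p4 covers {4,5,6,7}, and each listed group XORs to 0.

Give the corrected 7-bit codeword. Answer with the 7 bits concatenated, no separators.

0011001

s1 (pos 1,3,5,7): 0⊕1⊕0⊕0 = 1
s2 (pos 2,3,6,7): 0⊕1⊕0⊕0 = 1
s4 (pos 4,5,6,7): 1⊕0⊕0⊕0 = 1
Syndrome s4…s1 = 111 → error at position 7.
Flip position 7: 0011000 → 0011001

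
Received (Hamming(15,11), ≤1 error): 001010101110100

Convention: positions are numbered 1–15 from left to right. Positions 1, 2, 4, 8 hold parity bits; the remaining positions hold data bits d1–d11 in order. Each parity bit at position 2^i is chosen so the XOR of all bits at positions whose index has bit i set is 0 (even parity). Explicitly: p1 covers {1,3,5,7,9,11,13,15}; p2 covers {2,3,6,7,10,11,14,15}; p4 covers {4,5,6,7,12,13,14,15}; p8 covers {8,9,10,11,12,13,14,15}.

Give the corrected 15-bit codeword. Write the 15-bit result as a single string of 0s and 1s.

s1 (pos 1,3,5,7,9,11,13,15): 0⊕1⊕1⊕1⊕1⊕1⊕1⊕0 = 0
s2 (pos 2,3,6,7,10,11,14,15): 0⊕1⊕0⊕1⊕1⊕1⊕0⊕0 = 0
s4 (pos 4,5,6,7,12,13,14,15): 0⊕1⊕0⊕1⊕0⊕1⊕0⊕0 = 1
s8 (pos 8,9,10,11,12,13,14,15): 0⊕1⊕1⊕1⊕0⊕1⊕0⊕0 = 0
Syndrome s8…s1 = 0100 → error at position 4.
Flip position 4: 001010101110100 → 001110101110100

001110101110100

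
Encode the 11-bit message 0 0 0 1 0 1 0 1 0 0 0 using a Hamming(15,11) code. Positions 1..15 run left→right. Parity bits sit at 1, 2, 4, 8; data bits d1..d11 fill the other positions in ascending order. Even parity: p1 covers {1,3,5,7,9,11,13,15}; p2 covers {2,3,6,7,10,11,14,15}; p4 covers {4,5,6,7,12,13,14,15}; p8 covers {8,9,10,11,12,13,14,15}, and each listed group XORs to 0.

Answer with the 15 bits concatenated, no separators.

100000100101000

Place data at non-parity positions: p1 p2 0 p4 0 0 1 p8 0 1 0 1 0 0 0
p1 (pos 1,3,5,7,9,11,13,15): XOR of data positions = 0⊕0⊕1⊕0⊕0⊕0⊕0 = 1
p2 (pos 2,3,6,7,10,11,14,15): XOR of data positions = 0⊕0⊕1⊕1⊕0⊕0⊕0 = 0
p4 (pos 4,5,6,7,12,13,14,15): XOR of data positions = 0⊕0⊕1⊕1⊕0⊕0⊕0 = 0
p8 (pos 8,9,10,11,12,13,14,15): XOR of data positions = 0⊕1⊕0⊕1⊕0⊕0⊕0 = 0
Codeword: 100000100101000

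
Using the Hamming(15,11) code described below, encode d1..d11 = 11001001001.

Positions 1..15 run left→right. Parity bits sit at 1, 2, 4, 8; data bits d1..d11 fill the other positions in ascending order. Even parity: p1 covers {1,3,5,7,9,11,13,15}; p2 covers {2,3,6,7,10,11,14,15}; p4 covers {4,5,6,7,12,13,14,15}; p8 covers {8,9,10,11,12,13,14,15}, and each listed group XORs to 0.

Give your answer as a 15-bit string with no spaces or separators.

001110011001001

Place data at non-parity positions: p1 p2 1 p4 1 0 0 p8 1 0 0 1 0 0 1
p1 (pos 1,3,5,7,9,11,13,15): XOR of data positions = 1⊕1⊕0⊕1⊕0⊕0⊕1 = 0
p2 (pos 2,3,6,7,10,11,14,15): XOR of data positions = 1⊕0⊕0⊕0⊕0⊕0⊕1 = 0
p4 (pos 4,5,6,7,12,13,14,15): XOR of data positions = 1⊕0⊕0⊕1⊕0⊕0⊕1 = 1
p8 (pos 8,9,10,11,12,13,14,15): XOR of data positions = 1⊕0⊕0⊕1⊕0⊕0⊕1 = 1
Codeword: 001110011001001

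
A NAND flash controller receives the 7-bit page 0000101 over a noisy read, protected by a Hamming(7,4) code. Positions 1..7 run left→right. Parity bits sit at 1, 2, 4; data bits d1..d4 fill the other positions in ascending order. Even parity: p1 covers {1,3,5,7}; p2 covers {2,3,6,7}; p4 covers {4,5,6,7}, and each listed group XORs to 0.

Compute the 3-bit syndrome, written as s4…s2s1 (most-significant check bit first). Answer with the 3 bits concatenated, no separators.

010

s1 (pos 1,3,5,7): 0⊕0⊕1⊕1 = 0
s2 (pos 2,3,6,7): 0⊕0⊕0⊕1 = 1
s4 (pos 4,5,6,7): 0⊕1⊕0⊕1 = 0
Syndrome s4…s1 = 010 → error at position 2.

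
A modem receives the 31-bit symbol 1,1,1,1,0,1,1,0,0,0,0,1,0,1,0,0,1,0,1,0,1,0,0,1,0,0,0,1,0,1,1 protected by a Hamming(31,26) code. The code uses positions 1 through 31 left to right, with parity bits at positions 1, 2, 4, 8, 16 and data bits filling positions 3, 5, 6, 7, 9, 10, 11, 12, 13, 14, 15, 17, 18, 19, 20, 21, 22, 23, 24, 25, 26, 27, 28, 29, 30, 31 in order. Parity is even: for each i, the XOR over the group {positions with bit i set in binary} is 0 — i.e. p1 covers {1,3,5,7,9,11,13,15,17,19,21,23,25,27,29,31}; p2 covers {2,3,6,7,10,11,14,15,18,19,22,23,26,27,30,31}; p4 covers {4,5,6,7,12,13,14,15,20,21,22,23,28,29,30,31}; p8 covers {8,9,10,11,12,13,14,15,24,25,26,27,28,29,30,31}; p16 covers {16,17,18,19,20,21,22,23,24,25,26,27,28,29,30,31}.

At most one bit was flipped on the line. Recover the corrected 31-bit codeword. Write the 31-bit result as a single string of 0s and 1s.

s1 (pos 1,3,5,7,9,11,13,15,17,19,21,23,25,27,29,31): 1⊕1⊕0⊕1⊕0⊕0⊕0⊕0⊕1⊕1⊕1⊕0⊕0⊕0⊕0⊕1 = 1
s2 (pos 2,3,6,7,10,11,14,15,18,19,22,23,26,27,30,31): 1⊕1⊕1⊕1⊕0⊕0⊕1⊕0⊕0⊕1⊕0⊕0⊕0⊕0⊕1⊕1 = 0
s4 (pos 4,5,6,7,12,13,14,15,20,21,22,23,28,29,30,31): 1⊕0⊕1⊕1⊕1⊕0⊕1⊕0⊕0⊕1⊕0⊕0⊕1⊕0⊕1⊕1 = 1
s8 (pos 8,9,10,11,12,13,14,15,24,25,26,27,28,29,30,31): 0⊕0⊕0⊕0⊕1⊕0⊕1⊕0⊕1⊕0⊕0⊕0⊕1⊕0⊕1⊕1 = 0
s16 (pos 16,17,18,19,20,21,22,23,24,25,26,27,28,29,30,31): 0⊕1⊕0⊕1⊕0⊕1⊕0⊕0⊕1⊕0⊕0⊕0⊕1⊕0⊕1⊕1 = 1
Syndrome s16…s1 = 10101 → error at position 21.
Flip position 21: 1111011000010100101010010001011 → 1111011000010100101000010001011

1111011000010100101000010001011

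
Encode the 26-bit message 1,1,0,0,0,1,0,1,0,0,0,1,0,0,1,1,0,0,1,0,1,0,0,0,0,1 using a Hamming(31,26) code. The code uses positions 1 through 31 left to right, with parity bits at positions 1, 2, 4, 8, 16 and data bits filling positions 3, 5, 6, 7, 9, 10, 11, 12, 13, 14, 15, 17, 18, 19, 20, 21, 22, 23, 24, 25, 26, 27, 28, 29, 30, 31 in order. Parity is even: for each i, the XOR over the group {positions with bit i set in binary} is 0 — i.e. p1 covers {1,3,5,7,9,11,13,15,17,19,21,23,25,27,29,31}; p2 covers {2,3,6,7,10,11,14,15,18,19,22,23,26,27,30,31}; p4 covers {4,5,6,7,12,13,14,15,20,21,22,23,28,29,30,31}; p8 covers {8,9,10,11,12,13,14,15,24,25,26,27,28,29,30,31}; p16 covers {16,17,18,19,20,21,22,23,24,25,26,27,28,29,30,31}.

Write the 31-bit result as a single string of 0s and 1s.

1011100101010000100110010100001

Place data at non-parity positions: p1 p2 1 p4 1 0 0 p8 0 1 0 1 0 0 0 p16 1 0 0 1 1 0 0 1 0 1 0 0 0 0 1
p1 (pos 1,3,5,7,9,11,13,15,17,19,21,23,25,27,29,31): XOR of data positions = 1⊕1⊕0⊕0⊕0⊕0⊕0⊕1⊕0⊕1⊕0⊕0⊕0⊕0⊕1 = 1
p2 (pos 2,3,6,7,10,11,14,15,18,19,22,23,26,27,30,31): XOR of data positions = 1⊕0⊕0⊕1⊕0⊕0⊕0⊕0⊕0⊕0⊕0⊕1⊕0⊕0⊕1 = 0
p4 (pos 4,5,6,7,12,13,14,15,20,21,22,23,28,29,30,31): XOR of data positions = 1⊕0⊕0⊕1⊕0⊕0⊕0⊕1⊕1⊕0⊕0⊕0⊕0⊕0⊕1 = 1
p8 (pos 8,9,10,11,12,13,14,15,24,25,26,27,28,29,30,31): XOR of data positions = 0⊕1⊕0⊕1⊕0⊕0⊕0⊕1⊕0⊕1⊕0⊕0⊕0⊕0⊕1 = 1
p16 (pos 16,17,18,19,20,21,22,23,24,25,26,27,28,29,30,31): XOR of data positions = 1⊕0⊕0⊕1⊕1⊕0⊕0⊕1⊕0⊕1⊕0⊕0⊕0⊕0⊕1 = 0
Codeword: 1011100101010000100110010100001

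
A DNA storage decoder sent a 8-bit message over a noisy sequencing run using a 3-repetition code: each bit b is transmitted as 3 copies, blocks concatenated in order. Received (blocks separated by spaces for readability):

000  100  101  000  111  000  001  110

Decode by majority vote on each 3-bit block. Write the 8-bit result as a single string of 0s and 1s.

00101001

Block 1 (000): 0 ones → 0
Block 2 (100): 1 one → 0
Block 3 (101): 2 ones → 1
Block 4 (000): 0 ones → 0
Block 5 (111): 3 ones → 1
Block 6 (000): 0 ones → 0
Block 7 (001): 1 one → 0
Block 8 (110): 2 ones → 1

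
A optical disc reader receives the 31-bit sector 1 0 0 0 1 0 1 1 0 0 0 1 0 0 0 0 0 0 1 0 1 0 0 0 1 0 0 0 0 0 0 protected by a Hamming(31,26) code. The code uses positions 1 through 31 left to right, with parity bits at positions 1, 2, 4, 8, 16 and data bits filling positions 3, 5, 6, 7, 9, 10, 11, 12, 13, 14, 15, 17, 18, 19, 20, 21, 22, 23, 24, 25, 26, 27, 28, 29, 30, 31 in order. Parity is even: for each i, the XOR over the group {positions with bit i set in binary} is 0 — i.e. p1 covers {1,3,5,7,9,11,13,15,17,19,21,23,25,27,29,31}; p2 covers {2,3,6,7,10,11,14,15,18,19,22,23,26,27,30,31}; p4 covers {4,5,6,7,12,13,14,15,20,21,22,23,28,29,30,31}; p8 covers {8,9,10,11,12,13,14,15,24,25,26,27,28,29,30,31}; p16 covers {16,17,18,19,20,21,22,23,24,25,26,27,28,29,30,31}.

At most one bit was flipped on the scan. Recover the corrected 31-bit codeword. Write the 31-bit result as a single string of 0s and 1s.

s1 (pos 1,3,5,7,9,11,13,15,17,19,21,23,25,27,29,31): 1⊕0⊕1⊕1⊕0⊕0⊕0⊕0⊕0⊕1⊕1⊕0⊕1⊕0⊕0⊕0 = 0
s2 (pos 2,3,6,7,10,11,14,15,18,19,22,23,26,27,30,31): 0⊕0⊕0⊕1⊕0⊕0⊕0⊕0⊕0⊕1⊕0⊕0⊕0⊕0⊕0⊕0 = 0
s4 (pos 4,5,6,7,12,13,14,15,20,21,22,23,28,29,30,31): 0⊕1⊕0⊕1⊕1⊕0⊕0⊕0⊕0⊕1⊕0⊕0⊕0⊕0⊕0⊕0 = 0
s8 (pos 8,9,10,11,12,13,14,15,24,25,26,27,28,29,30,31): 1⊕0⊕0⊕0⊕1⊕0⊕0⊕0⊕0⊕1⊕0⊕0⊕0⊕0⊕0⊕0 = 1
s16 (pos 16,17,18,19,20,21,22,23,24,25,26,27,28,29,30,31): 0⊕0⊕0⊕1⊕0⊕1⊕0⊕0⊕0⊕1⊕0⊕0⊕0⊕0⊕0⊕0 = 1
Syndrome s16…s1 = 11000 → error at position 24.
Flip position 24: 1000101100010000001010001000000 → 1000101100010000001010011000000

1000101100010000001010011000000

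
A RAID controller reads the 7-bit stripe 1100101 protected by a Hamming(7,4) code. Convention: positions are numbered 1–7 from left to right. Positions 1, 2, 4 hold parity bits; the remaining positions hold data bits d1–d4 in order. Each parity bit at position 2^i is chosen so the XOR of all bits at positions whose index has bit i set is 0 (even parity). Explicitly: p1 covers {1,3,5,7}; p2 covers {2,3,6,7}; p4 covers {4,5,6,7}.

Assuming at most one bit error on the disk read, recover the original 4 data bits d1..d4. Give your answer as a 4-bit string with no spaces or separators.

0101

s1 (pos 1,3,5,7): 1⊕0⊕1⊕1 = 1
s2 (pos 2,3,6,7): 1⊕0⊕0⊕1 = 0
s4 (pos 4,5,6,7): 0⊕1⊕0⊕1 = 0
Syndrome s4…s1 = 001 → error at position 1.
Flip position 1: 1100101 → 0100101
Read data bits from positions 3,5,6,7: 0101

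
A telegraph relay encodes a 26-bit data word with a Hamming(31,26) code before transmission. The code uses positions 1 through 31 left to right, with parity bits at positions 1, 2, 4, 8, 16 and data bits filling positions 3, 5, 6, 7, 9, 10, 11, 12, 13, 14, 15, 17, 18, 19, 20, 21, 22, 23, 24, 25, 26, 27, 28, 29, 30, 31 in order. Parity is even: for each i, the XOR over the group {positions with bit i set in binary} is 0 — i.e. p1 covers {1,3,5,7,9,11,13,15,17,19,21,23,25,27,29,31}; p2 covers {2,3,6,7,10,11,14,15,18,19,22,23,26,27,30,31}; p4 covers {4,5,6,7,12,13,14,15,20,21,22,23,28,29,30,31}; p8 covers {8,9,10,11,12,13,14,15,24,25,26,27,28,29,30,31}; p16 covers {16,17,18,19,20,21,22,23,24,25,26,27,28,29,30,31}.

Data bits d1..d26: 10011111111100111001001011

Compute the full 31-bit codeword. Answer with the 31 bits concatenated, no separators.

Place data at non-parity positions: p1 p2 1 p4 0 0 1 p8 1 1 1 1 1 1 1 p16 1 0 0 1 1 1 0 0 1 0 0 1 0 1 1
p1 (pos 1,3,5,7,9,11,13,15,17,19,21,23,25,27,29,31): XOR of data positions = 1⊕0⊕1⊕1⊕1⊕1⊕1⊕1⊕0⊕1⊕0⊕1⊕0⊕0⊕1 = 0
p2 (pos 2,3,6,7,10,11,14,15,18,19,22,23,26,27,30,31): XOR of data positions = 1⊕0⊕1⊕1⊕1⊕1⊕1⊕0⊕0⊕1⊕0⊕0⊕0⊕1⊕1 = 1
p4 (pos 4,5,6,7,12,13,14,15,20,21,22,23,28,29,30,31): XOR of data positions = 0⊕0⊕1⊕1⊕1⊕1⊕1⊕1⊕1⊕1⊕0⊕1⊕0⊕1⊕1 = 1
p8 (pos 8,9,10,11,12,13,14,15,24,25,26,27,28,29,30,31): XOR of data positions = 1⊕1⊕1⊕1⊕1⊕1⊕1⊕0⊕1⊕0⊕0⊕1⊕0⊕1⊕1 = 1
p16 (pos 16,17,18,19,20,21,22,23,24,25,26,27,28,29,30,31): XOR of data positions = 1⊕0⊕0⊕1⊕1⊕1⊕0⊕0⊕1⊕0⊕0⊕1⊕0⊕1⊕1 = 0
Codeword: 0111001111111110100111001001011

0111001111111110100111001001011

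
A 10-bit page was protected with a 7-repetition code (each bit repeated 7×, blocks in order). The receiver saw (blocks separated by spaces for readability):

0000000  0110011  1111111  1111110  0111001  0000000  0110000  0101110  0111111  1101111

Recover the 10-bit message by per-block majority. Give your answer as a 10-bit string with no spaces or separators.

Block 1 (0000000): 0 ones → 0
Block 2 (0110011): 4 ones → 1
Block 3 (1111111): 7 ones → 1
Block 4 (1111110): 6 ones → 1
Block 5 (0111001): 4 ones → 1
Block 6 (0000000): 0 ones → 0
Block 7 (0110000): 2 ones → 0
Block 8 (0101110): 4 ones → 1
Block 9 (0111111): 6 ones → 1
Block 10 (1101111): 6 ones → 1

0111100111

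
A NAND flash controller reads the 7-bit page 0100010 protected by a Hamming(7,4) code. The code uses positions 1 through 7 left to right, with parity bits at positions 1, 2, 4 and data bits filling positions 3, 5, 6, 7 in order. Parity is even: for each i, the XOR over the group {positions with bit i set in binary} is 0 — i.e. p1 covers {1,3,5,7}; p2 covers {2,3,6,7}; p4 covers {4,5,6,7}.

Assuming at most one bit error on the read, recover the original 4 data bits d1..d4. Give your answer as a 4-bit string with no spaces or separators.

0010

s1 (pos 1,3,5,7): 0⊕0⊕0⊕0 = 0
s2 (pos 2,3,6,7): 1⊕0⊕1⊕0 = 0
s4 (pos 4,5,6,7): 0⊕0⊕1⊕0 = 1
Syndrome s4…s1 = 100 → error at position 4.
Flip position 4: 0100010 → 0101010
Read data bits from positions 3,5,6,7: 0010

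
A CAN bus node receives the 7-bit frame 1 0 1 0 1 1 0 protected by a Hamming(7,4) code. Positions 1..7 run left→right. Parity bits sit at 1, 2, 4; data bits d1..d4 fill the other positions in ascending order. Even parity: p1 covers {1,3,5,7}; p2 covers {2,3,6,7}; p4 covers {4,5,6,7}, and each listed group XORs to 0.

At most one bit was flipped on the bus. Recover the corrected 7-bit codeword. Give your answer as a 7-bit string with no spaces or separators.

0010110

s1 (pos 1,3,5,7): 1⊕1⊕1⊕0 = 1
s2 (pos 2,3,6,7): 0⊕1⊕1⊕0 = 0
s4 (pos 4,5,6,7): 0⊕1⊕1⊕0 = 0
Syndrome s4…s1 = 001 → error at position 1.
Flip position 1: 1010110 → 0010110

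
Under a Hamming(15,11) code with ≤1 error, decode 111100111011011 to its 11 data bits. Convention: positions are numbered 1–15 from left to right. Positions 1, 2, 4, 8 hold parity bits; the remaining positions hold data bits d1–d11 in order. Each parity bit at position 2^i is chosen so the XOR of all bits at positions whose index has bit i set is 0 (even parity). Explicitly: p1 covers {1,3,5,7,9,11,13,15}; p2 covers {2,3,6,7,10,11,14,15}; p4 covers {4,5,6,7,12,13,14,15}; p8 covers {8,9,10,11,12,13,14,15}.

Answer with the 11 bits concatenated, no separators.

10011011011

s1 (pos 1,3,5,7,9,11,13,15): 1⊕1⊕0⊕1⊕1⊕1⊕0⊕1 = 0
s2 (pos 2,3,6,7,10,11,14,15): 1⊕1⊕0⊕1⊕0⊕1⊕1⊕1 = 0
s4 (pos 4,5,6,7,12,13,14,15): 1⊕0⊕0⊕1⊕1⊕0⊕1⊕1 = 1
s8 (pos 8,9,10,11,12,13,14,15): 1⊕1⊕0⊕1⊕1⊕0⊕1⊕1 = 0
Syndrome s8…s1 = 0100 → error at position 4.
Flip position 4: 111100111011011 → 111000111011011
Read data bits from positions 3,5,6,7,9,10,11,12,13,14,15: 10011011011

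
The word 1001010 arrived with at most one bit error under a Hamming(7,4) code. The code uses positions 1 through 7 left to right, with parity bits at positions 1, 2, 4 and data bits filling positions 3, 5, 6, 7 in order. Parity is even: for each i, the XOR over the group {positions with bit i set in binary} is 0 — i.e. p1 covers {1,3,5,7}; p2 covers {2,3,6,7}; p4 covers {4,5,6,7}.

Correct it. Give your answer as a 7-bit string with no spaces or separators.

1011010

s1 (pos 1,3,5,7): 1⊕0⊕0⊕0 = 1
s2 (pos 2,3,6,7): 0⊕0⊕1⊕0 = 1
s4 (pos 4,5,6,7): 1⊕0⊕1⊕0 = 0
Syndrome s4…s1 = 011 → error at position 3.
Flip position 3: 1001010 → 1011010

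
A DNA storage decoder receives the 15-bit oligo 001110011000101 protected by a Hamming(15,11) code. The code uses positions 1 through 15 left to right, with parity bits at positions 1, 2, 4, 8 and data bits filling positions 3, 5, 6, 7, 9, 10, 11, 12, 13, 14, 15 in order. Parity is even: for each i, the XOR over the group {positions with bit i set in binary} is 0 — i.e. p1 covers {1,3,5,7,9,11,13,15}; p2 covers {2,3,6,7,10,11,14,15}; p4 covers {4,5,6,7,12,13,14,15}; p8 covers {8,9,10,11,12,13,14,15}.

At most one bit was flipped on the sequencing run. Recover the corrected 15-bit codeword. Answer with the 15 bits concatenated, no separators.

101110011000101

s1 (pos 1,3,5,7,9,11,13,15): 0⊕1⊕1⊕0⊕1⊕0⊕1⊕1 = 1
s2 (pos 2,3,6,7,10,11,14,15): 0⊕1⊕0⊕0⊕0⊕0⊕0⊕1 = 0
s4 (pos 4,5,6,7,12,13,14,15): 1⊕1⊕0⊕0⊕0⊕1⊕0⊕1 = 0
s8 (pos 8,9,10,11,12,13,14,15): 1⊕1⊕0⊕0⊕0⊕1⊕0⊕1 = 0
Syndrome s8…s1 = 0001 → error at position 1.
Flip position 1: 001110011000101 → 101110011000101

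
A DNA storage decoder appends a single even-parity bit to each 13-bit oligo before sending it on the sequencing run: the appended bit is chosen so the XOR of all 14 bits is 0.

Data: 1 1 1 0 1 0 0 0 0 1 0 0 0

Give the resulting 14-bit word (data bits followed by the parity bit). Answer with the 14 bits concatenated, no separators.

XOR of the 13 data bits: 1⊕1⊕1⊕0⊕1⊕0⊕0⊕0⊕0⊕1⊕0⊕0⊕0 = 1
Parity bit = 1 (so all 14 bits XOR to 0).

11101000010001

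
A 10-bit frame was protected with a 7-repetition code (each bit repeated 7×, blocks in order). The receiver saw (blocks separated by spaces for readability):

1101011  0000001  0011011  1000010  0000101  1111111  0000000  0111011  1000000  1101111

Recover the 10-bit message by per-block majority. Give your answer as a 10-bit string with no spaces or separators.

Block 1 (1101011): 5 ones → 1
Block 2 (0000001): 1 one → 0
Block 3 (0011011): 4 ones → 1
Block 4 (1000010): 2 ones → 0
Block 5 (0000101): 2 ones → 0
Block 6 (1111111): 7 ones → 1
Block 7 (0000000): 0 ones → 0
Block 8 (0111011): 5 ones → 1
Block 9 (1000000): 1 one → 0
Block 10 (1101111): 6 ones → 1

1010010101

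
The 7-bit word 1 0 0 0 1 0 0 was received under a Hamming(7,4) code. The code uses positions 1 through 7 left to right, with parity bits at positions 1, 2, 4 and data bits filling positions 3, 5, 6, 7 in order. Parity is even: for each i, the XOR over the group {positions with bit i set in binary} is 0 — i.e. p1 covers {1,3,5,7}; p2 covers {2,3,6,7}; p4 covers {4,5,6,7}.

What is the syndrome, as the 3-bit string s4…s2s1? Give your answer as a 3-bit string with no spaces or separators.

s1 (pos 1,3,5,7): 1⊕0⊕1⊕0 = 0
s2 (pos 2,3,6,7): 0⊕0⊕0⊕0 = 0
s4 (pos 4,5,6,7): 0⊕1⊕0⊕0 = 1
Syndrome s4…s1 = 100 → error at position 4.

100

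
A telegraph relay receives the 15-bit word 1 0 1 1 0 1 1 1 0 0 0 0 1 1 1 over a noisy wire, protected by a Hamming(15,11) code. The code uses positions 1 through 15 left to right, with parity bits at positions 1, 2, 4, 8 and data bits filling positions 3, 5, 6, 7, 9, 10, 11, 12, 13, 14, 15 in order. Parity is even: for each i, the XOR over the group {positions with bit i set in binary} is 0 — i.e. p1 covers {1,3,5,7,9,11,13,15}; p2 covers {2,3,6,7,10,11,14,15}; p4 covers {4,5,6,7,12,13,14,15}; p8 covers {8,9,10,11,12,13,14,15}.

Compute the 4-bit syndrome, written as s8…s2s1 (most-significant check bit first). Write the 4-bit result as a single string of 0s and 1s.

0011

s1 (pos 1,3,5,7,9,11,13,15): 1⊕1⊕0⊕1⊕0⊕0⊕1⊕1 = 1
s2 (pos 2,3,6,7,10,11,14,15): 0⊕1⊕1⊕1⊕0⊕0⊕1⊕1 = 1
s4 (pos 4,5,6,7,12,13,14,15): 1⊕0⊕1⊕1⊕0⊕1⊕1⊕1 = 0
s8 (pos 8,9,10,11,12,13,14,15): 1⊕0⊕0⊕0⊕0⊕1⊕1⊕1 = 0
Syndrome s8…s1 = 0011 → error at position 3.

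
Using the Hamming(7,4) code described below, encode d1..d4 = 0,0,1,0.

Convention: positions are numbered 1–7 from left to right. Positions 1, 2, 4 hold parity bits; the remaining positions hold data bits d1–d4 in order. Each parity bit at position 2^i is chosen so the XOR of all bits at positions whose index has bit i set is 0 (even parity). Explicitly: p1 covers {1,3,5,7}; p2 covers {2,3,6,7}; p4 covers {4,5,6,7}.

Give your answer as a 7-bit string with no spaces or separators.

0101010

Place data at non-parity positions: p1 p2 0 p4 0 1 0
p1 (pos 1,3,5,7): XOR of data positions = 0⊕0⊕0 = 0
p2 (pos 2,3,6,7): XOR of data positions = 0⊕1⊕0 = 1
p4 (pos 4,5,6,7): XOR of data positions = 0⊕1⊕0 = 1
Codeword: 0101010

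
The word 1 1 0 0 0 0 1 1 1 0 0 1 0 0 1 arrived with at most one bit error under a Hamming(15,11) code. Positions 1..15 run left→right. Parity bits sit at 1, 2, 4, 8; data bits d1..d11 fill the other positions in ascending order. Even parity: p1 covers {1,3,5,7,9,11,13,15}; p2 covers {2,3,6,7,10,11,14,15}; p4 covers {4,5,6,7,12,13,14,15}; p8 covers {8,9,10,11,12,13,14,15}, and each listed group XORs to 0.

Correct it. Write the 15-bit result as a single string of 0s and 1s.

110001111001001

s1 (pos 1,3,5,7,9,11,13,15): 1⊕0⊕0⊕1⊕1⊕0⊕0⊕1 = 0
s2 (pos 2,3,6,7,10,11,14,15): 1⊕0⊕0⊕1⊕0⊕0⊕0⊕1 = 1
s4 (pos 4,5,6,7,12,13,14,15): 0⊕0⊕0⊕1⊕1⊕0⊕0⊕1 = 1
s8 (pos 8,9,10,11,12,13,14,15): 1⊕1⊕0⊕0⊕1⊕0⊕0⊕1 = 0
Syndrome s8…s1 = 0110 → error at position 6.
Flip position 6: 110000111001001 → 110001111001001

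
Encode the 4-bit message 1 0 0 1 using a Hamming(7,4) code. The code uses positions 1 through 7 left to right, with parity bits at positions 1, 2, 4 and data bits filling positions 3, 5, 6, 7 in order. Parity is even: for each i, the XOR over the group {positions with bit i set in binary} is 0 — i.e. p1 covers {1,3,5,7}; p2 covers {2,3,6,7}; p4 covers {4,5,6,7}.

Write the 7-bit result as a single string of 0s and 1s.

0011001

Place data at non-parity positions: p1 p2 1 p4 0 0 1
p1 (pos 1,3,5,7): XOR of data positions = 1⊕0⊕1 = 0
p2 (pos 2,3,6,7): XOR of data positions = 1⊕0⊕1 = 0
p4 (pos 4,5,6,7): XOR of data positions = 0⊕0⊕1 = 1
Codeword: 0011001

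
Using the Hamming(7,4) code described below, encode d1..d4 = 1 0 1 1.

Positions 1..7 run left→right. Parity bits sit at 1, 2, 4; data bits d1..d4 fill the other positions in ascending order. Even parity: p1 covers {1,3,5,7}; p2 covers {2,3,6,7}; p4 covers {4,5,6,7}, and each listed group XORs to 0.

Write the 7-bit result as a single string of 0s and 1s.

0110011

Place data at non-parity positions: p1 p2 1 p4 0 1 1
p1 (pos 1,3,5,7): XOR of data positions = 1⊕0⊕1 = 0
p2 (pos 2,3,6,7): XOR of data positions = 1⊕1⊕1 = 1
p4 (pos 4,5,6,7): XOR of data positions = 0⊕1⊕1 = 0
Codeword: 0110011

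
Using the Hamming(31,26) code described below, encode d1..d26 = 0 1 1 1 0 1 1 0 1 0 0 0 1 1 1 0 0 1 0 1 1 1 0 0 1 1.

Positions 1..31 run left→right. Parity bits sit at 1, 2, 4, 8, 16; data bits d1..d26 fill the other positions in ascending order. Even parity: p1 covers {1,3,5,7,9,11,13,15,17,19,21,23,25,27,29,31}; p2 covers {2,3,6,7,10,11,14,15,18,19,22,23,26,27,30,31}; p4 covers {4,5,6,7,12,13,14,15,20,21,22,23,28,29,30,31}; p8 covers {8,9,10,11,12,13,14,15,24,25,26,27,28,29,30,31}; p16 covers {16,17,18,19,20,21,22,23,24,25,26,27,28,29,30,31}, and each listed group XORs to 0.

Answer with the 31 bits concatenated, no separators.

Place data at non-parity positions: p1 p2 0 p4 1 1 1 p8 0 1 1 0 1 0 0 p16 0 1 1 1 0 0 1 0 1 1 1 0 0 1 1
p1 (pos 1,3,5,7,9,11,13,15,17,19,21,23,25,27,29,31): XOR of data positions = 0⊕1⊕1⊕0⊕1⊕1⊕0⊕0⊕1⊕0⊕1⊕1⊕1⊕0⊕1 = 1
p2 (pos 2,3,6,7,10,11,14,15,18,19,22,23,26,27,30,31): XOR of data positions = 0⊕1⊕1⊕1⊕1⊕0⊕0⊕1⊕1⊕0⊕1⊕1⊕1⊕1⊕1 = 1
p4 (pos 4,5,6,7,12,13,14,15,20,21,22,23,28,29,30,31): XOR of data positions = 1⊕1⊕1⊕0⊕1⊕0⊕0⊕1⊕0⊕0⊕1⊕0⊕0⊕1⊕1 = 0
p8 (pos 8,9,10,11,12,13,14,15,24,25,26,27,28,29,30,31): XOR of data positions = 0⊕1⊕1⊕0⊕1⊕0⊕0⊕0⊕1⊕1⊕1⊕0⊕0⊕1⊕1 = 0
p16 (pos 16,17,18,19,20,21,22,23,24,25,26,27,28,29,30,31): XOR of data positions = 0⊕1⊕1⊕1⊕0⊕0⊕1⊕0⊕1⊕1⊕1⊕0⊕0⊕1⊕1 = 1
Codeword: 1100111001101001011100101110011

1100111001101001011100101110011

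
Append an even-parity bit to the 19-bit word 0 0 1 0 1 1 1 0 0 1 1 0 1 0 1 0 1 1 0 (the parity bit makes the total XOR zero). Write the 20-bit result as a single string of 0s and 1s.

XOR of the 19 data bits: 0⊕0⊕1⊕0⊕1⊕1⊕1⊕0⊕0⊕1⊕1⊕0⊕1⊕0⊕1⊕0⊕1⊕1⊕0 = 0
Parity bit = 0 (so all 20 bits XOR to 0).

00101110011010101100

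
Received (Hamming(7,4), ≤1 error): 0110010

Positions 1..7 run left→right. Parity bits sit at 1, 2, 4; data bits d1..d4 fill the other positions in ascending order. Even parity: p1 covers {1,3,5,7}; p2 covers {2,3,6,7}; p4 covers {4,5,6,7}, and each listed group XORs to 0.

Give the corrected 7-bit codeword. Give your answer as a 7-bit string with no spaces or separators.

0110011

s1 (pos 1,3,5,7): 0⊕1⊕0⊕0 = 1
s2 (pos 2,3,6,7): 1⊕1⊕1⊕0 = 1
s4 (pos 4,5,6,7): 0⊕0⊕1⊕0 = 1
Syndrome s4…s1 = 111 → error at position 7.
Flip position 7: 0110010 → 0110011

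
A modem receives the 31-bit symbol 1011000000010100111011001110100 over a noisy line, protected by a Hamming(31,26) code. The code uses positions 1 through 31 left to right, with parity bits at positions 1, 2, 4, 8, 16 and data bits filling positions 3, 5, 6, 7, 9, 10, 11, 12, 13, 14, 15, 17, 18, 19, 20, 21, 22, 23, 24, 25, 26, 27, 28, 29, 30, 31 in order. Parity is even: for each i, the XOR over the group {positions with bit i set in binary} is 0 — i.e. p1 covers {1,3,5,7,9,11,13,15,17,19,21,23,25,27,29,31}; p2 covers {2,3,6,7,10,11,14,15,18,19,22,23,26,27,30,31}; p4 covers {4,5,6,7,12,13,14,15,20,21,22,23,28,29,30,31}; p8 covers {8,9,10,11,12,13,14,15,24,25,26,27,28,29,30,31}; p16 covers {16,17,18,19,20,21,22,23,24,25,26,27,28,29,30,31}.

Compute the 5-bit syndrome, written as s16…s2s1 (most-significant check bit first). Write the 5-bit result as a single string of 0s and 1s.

s1 (pos 1,3,5,7,9,11,13,15,17,19,21,23,25,27,29,31): 1⊕1⊕0⊕0⊕0⊕0⊕0⊕0⊕1⊕1⊕1⊕0⊕1⊕1⊕1⊕0 = 0
s2 (pos 2,3,6,7,10,11,14,15,18,19,22,23,26,27,30,31): 0⊕1⊕0⊕0⊕0⊕0⊕1⊕0⊕1⊕1⊕1⊕0⊕1⊕1⊕0⊕0 = 1
s4 (pos 4,5,6,7,12,13,14,15,20,21,22,23,28,29,30,31): 1⊕0⊕0⊕0⊕1⊕0⊕1⊕0⊕0⊕1⊕1⊕0⊕0⊕1⊕0⊕0 = 0
s8 (pos 8,9,10,11,12,13,14,15,24,25,26,27,28,29,30,31): 0⊕0⊕0⊕0⊕1⊕0⊕1⊕0⊕0⊕1⊕1⊕1⊕0⊕1⊕0⊕0 = 0
s16 (pos 16,17,18,19,20,21,22,23,24,25,26,27,28,29,30,31): 0⊕1⊕1⊕1⊕0⊕1⊕1⊕0⊕0⊕1⊕1⊕1⊕0⊕1⊕0⊕0 = 1
Syndrome s16…s1 = 10010 → error at position 18.

10010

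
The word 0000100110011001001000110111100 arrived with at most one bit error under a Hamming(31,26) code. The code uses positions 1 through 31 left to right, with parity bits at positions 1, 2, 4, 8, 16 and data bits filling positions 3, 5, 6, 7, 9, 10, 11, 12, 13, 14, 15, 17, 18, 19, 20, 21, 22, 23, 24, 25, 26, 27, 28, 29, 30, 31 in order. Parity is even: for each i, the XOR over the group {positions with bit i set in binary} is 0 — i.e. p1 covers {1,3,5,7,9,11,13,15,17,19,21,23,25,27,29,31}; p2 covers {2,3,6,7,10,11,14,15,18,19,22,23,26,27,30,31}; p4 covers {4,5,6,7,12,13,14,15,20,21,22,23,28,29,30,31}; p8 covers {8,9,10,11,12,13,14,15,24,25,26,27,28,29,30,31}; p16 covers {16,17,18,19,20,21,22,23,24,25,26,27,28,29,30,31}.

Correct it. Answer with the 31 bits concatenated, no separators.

0000100100011001001000110111100

s1 (pos 1,3,5,7,9,11,13,15,17,19,21,23,25,27,29,31): 0⊕0⊕1⊕0⊕1⊕0⊕1⊕0⊕0⊕1⊕0⊕1⊕0⊕1⊕1⊕0 = 1
s2 (pos 2,3,6,7,10,11,14,15,18,19,22,23,26,27,30,31): 0⊕0⊕0⊕0⊕0⊕0⊕0⊕0⊕0⊕1⊕0⊕1⊕1⊕1⊕0⊕0 = 0
s4 (pos 4,5,6,7,12,13,14,15,20,21,22,23,28,29,30,31): 0⊕1⊕0⊕0⊕1⊕1⊕0⊕0⊕0⊕0⊕0⊕1⊕1⊕1⊕0⊕0 = 0
s8 (pos 8,9,10,11,12,13,14,15,24,25,26,27,28,29,30,31): 1⊕1⊕0⊕0⊕1⊕1⊕0⊕0⊕1⊕0⊕1⊕1⊕1⊕1⊕0⊕0 = 1
s16 (pos 16,17,18,19,20,21,22,23,24,25,26,27,28,29,30,31): 1⊕0⊕0⊕1⊕0⊕0⊕0⊕1⊕1⊕0⊕1⊕1⊕1⊕1⊕0⊕0 = 0
Syndrome s16…s1 = 01001 → error at position 9.
Flip position 9: 0000100110011001001000110111100 → 0000100100011001001000110111100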